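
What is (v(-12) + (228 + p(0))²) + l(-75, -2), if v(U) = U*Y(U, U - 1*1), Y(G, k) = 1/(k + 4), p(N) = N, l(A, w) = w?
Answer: 155950/3 ≈ 51983.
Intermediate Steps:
Y(G, k) = 1/(4 + k)
v(U) = U/(3 + U) (v(U) = U/(4 + (U - 1*1)) = U/(4 + (U - 1)) = U/(4 + (-1 + U)) = U/(3 + U))
(v(-12) + (228 + p(0))²) + l(-75, -2) = (-12/(3 - 12) + (228 + 0)²) - 2 = (-12/(-9) + 228²) - 2 = (-12*(-⅑) + 51984) - 2 = (4/3 + 51984) - 2 = 155956/3 - 2 = 155950/3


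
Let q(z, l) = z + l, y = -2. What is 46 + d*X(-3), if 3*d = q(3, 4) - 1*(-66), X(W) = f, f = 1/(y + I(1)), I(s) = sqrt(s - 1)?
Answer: 203/6 ≈ 33.833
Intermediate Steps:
I(s) = sqrt(-1 + s)
f = -1/2 (f = 1/(-2 + sqrt(-1 + 1)) = 1/(-2 + sqrt(0)) = 1/(-2 + 0) = 1/(-2) = -1/2 ≈ -0.50000)
X(W) = -1/2
q(z, l) = l + z
d = 73/3 (d = ((4 + 3) - 1*(-66))/3 = (7 + 66)/3 = (1/3)*73 = 73/3 ≈ 24.333)
46 + d*X(-3) = 46 + (73/3)*(-1/2) = 46 - 73/6 = 203/6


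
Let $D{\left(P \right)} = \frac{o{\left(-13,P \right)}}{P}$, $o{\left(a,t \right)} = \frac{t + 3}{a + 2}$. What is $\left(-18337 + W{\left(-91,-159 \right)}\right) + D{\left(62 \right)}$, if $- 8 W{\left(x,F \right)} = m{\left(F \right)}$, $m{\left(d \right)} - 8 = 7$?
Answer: $- \frac{50028711}{2728} \approx -18339.0$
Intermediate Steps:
$o{\left(a,t \right)} = \frac{3 + t}{2 + a}$
$m{\left(d \right)} = 15$ ($m{\left(d \right)} = 8 + 7 = 15$)
$D{\left(P \right)} = \frac{- \frac{3}{11} - \frac{P}{11}}{P}$ ($D{\left(P \right)} = \frac{\frac{1}{2 - 13} \left(3 + P\right)}{P} = \frac{\frac{1}{-11} \left(3 + P\right)}{P} = \frac{\left(- \frac{1}{11}\right) \left(3 + P\right)}{P} = \frac{- \frac{3}{11} - \frac{P}{11}}{P}$)
$W{\left(x,F \right)} = - \frac{15}{8}$ ($W{\left(x,F \right)} = \left(- \frac{1}{8}\right) 15 = - \frac{15}{8}$)
$\left(-18337 + W{\left(-91,-159 \right)}\right) + D{\left(62 \right)} = \left(-18337 - \frac{15}{8}\right) + \frac{-3 - 62}{11 \cdot 62} = - \frac{146711}{8} + \frac{1}{11} \cdot \frac{1}{62} \left(-3 - 62\right) = - \frac{146711}{8} + \frac{1}{11} \cdot \frac{1}{62} \left(-65\right) = - \frac{146711}{8} - \frac{65}{682} = - \frac{50028711}{2728}$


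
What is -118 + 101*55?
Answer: 5437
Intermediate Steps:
-118 + 101*55 = -118 + 5555 = 5437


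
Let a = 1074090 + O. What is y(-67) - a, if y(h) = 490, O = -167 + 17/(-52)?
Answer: -55818499/52 ≈ -1.0734e+6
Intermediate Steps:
O = -8701/52 (O = -167 + 17*(-1/52) = -167 - 17/52 = -8701/52 ≈ -167.33)
a = 55843979/52 (a = 1074090 - 8701/52 = 55843979/52 ≈ 1.0739e+6)
y(-67) - a = 490 - 1*55843979/52 = 490 - 55843979/52 = -55818499/52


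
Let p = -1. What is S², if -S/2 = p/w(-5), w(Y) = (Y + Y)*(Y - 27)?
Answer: 1/25600 ≈ 3.9063e-5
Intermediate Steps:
w(Y) = 2*Y*(-27 + Y) (w(Y) = (2*Y)*(-27 + Y) = 2*Y*(-27 + Y))
S = 1/160 (S = -(-2)/(2*(-5)*(-27 - 5)) = -(-2)/(2*(-5)*(-32)) = -(-2)/320 = -2*(-1/320) = 1/160 ≈ 0.0062500)
S² = (1/160)² = 1/25600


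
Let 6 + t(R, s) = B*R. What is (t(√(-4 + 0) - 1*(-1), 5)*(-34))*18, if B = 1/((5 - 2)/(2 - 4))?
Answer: 4080 + 816*I ≈ 4080.0 + 816.0*I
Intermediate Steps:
B = -⅔ (B = 1/(3/(-2)) = 1/(3*(-½)) = 1/(-3/2) = -⅔ ≈ -0.66667)
t(R, s) = -6 - 2*R/3
(t(√(-4 + 0) - 1*(-1), 5)*(-34))*18 = ((-6 - 2*(√(-4 + 0) - 1*(-1))/3)*(-34))*18 = ((-6 - 2*(√(-4) + 1)/3)*(-34))*18 = ((-6 - 2*(2*I + 1)/3)*(-34))*18 = ((-6 - 2*(1 + 2*I)/3)*(-34))*18 = ((-6 + (-⅔ - 4*I/3))*(-34))*18 = ((-20/3 - 4*I/3)*(-34))*18 = (680/3 + 136*I/3)*18 = 4080 + 816*I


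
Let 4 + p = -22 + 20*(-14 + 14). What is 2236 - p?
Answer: 2262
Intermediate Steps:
p = -26 (p = -4 + (-22 + 20*(-14 + 14)) = -4 + (-22 + 20*0) = -4 + (-22 + 0) = -4 - 22 = -26)
2236 - p = 2236 - 1*(-26) = 2236 + 26 = 2262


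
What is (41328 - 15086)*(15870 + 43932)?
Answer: 1569324084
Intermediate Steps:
(41328 - 15086)*(15870 + 43932) = 26242*59802 = 1569324084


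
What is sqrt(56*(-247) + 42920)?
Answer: 12*sqrt(202) ≈ 170.55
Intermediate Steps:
sqrt(56*(-247) + 42920) = sqrt(-13832 + 42920) = sqrt(29088) = 12*sqrt(202)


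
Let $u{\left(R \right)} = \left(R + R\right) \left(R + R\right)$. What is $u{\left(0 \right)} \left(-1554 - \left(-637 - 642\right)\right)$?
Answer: $0$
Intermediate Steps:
$u{\left(R \right)} = 4 R^{2}$ ($u{\left(R \right)} = 2 R 2 R = 4 R^{2}$)
$u{\left(0 \right)} \left(-1554 - \left(-637 - 642\right)\right) = 4 \cdot 0^{2} \left(-1554 - \left(-637 - 642\right)\right) = 4 \cdot 0 \left(-1554 - \left(-637 - 642\right)\right) = 0 \left(-1554 - -1279\right) = 0 \left(-1554 + 1279\right) = 0 \left(-275\right) = 0$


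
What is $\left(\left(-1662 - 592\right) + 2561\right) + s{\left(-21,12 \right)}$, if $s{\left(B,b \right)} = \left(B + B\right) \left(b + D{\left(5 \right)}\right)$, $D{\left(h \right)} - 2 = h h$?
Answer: $-1331$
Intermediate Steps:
$D{\left(h \right)} = 2 + h^{2}$ ($D{\left(h \right)} = 2 + h h = 2 + h^{2}$)
$s{\left(B,b \right)} = 2 B \left(27 + b\right)$ ($s{\left(B,b \right)} = \left(B + B\right) \left(b + \left(2 + 5^{2}\right)\right) = 2 B \left(b + \left(2 + 25\right)\right) = 2 B \left(b + 27\right) = 2 B \left(27 + b\right)$)
$\left(\left(-1662 - 592\right) + 2561\right) + s{\left(-21,12 \right)} = \left(\left(-1662 - 592\right) + 2561\right) + 2 \left(-21\right) \left(27 + 12\right) = \left(\left(-1662 - 592\right) + 2561\right) + 2 \left(-21\right) 39 = \left(-2254 + 2561\right) - 1638 = 307 - 1638 = -1331$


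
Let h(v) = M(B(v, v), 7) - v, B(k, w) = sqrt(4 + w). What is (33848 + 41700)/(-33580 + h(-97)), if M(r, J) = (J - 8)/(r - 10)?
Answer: -244103482766/108186904559 - 37774*I*sqrt(93)/108186904559 ≈ -2.2563 - 3.3671e-6*I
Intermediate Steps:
M(r, J) = (-8 + J)/(-10 + r)
h(v) = -v - 1/(-10 + sqrt(4 + v)) (h(v) = (-8 + 7)/(-10 + sqrt(4 + v)) - v = -1/(-10 + sqrt(4 + v)) - v = -v - 1/(-10 + sqrt(4 + v)))
(33848 + 41700)/(-33580 + h(-97)) = (33848 + 41700)/(-33580 + (-1*(-97) - 1/(-10 + sqrt(4 - 97)))) = 75548/(-33580 + (97 - 1/(-10 + sqrt(-93)))) = 75548/(-33580 + (97 - 1/(-10 + I*sqrt(93)))) = 75548/(-33483 - 1/(-10 + I*sqrt(93)))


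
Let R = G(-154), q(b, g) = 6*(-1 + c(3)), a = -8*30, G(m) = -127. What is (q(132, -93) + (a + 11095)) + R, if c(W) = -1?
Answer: 10716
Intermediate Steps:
a = -240
q(b, g) = -12 (q(b, g) = 6*(-1 - 1) = 6*(-2) = -12)
R = -127
(q(132, -93) + (a + 11095)) + R = (-12 + (-240 + 11095)) - 127 = (-12 + 10855) - 127 = 10843 - 127 = 10716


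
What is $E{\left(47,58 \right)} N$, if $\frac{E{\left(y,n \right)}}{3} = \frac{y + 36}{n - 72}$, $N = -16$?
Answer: $\frac{1992}{7} \approx 284.57$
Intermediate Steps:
$E{\left(y,n \right)} = \frac{3 \left(36 + y\right)}{-72 + n}$ ($E{\left(y,n \right)} = 3 \frac{y + 36}{n - 72} = 3 \frac{36 + y}{-72 + n} = \frac{3 \left(36 + y\right)}{-72 + n}$)
$E{\left(47,58 \right)} N = \frac{3 \left(36 + 47\right)}{-72 + 58} \left(-16\right) = 3 \frac{1}{-14} \cdot 83 \left(-16\right) = 3 \left(- \frac{1}{14}\right) 83 \left(-16\right) = \left(- \frac{249}{14}\right) \left(-16\right) = \frac{1992}{7}$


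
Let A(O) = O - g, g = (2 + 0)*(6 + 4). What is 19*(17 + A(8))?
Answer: 95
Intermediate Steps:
g = 20 (g = 2*10 = 20)
A(O) = -20 + O (A(O) = O - 1*20 = O - 20 = -20 + O)
19*(17 + A(8)) = 19*(17 + (-20 + 8)) = 19*(17 - 12) = 19*5 = 95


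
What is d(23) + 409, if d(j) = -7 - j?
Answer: 379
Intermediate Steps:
d(23) + 409 = (-7 - 1*23) + 409 = (-7 - 23) + 409 = -30 + 409 = 379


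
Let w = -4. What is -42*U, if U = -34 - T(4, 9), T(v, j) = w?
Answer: 1260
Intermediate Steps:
T(v, j) = -4
U = -30 (U = -34 - 1*(-4) = -34 + 4 = -30)
-42*U = -42*(-30) = 1260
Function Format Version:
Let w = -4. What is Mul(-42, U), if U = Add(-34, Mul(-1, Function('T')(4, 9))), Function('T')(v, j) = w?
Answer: 1260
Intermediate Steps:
Function('T')(v, j) = -4
U = -30 (U = Add(-34, Mul(-1, -4)) = Add(-34, 4) = -30)
Mul(-42, U) = Mul(-42, -30) = 1260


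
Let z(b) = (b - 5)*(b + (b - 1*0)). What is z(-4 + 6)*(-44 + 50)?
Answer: -72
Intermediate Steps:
z(b) = 2*b*(-5 + b) (z(b) = (-5 + b)*(b + (b + 0)) = (-5 + b)*(b + b) = (-5 + b)*(2*b) = 2*b*(-5 + b))
z(-4 + 6)*(-44 + 50) = (2*(-4 + 6)*(-5 + (-4 + 6)))*(-44 + 50) = (2*2*(-5 + 2))*6 = (2*2*(-3))*6 = -12*6 = -72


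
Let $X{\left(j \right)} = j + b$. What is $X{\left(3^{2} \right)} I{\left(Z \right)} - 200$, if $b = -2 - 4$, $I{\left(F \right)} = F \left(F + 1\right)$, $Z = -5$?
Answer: $-140$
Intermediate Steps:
$I{\left(F \right)} = F \left(1 + F\right)$
$b = -6$
$X{\left(j \right)} = -6 + j$ ($X{\left(j \right)} = j - 6 = -6 + j$)
$X{\left(3^{2} \right)} I{\left(Z \right)} - 200 = \left(-6 + 3^{2}\right) \left(- 5 \left(1 - 5\right)\right) - 200 = \left(-6 + 9\right) \left(\left(-5\right) \left(-4\right)\right) - 200 = 3 \cdot 20 - 200 = 60 - 200 = -140$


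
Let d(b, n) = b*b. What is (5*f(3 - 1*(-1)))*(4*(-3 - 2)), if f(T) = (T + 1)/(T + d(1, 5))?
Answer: -100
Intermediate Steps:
d(b, n) = b**2
f(T) = 1 (f(T) = (T + 1)/(T + 1**2) = (1 + T)/(T + 1) = (1 + T)/(1 + T) = 1)
(5*f(3 - 1*(-1)))*(4*(-3 - 2)) = (5*1)*(4*(-3 - 2)) = 5*(4*(-5)) = 5*(-20) = -100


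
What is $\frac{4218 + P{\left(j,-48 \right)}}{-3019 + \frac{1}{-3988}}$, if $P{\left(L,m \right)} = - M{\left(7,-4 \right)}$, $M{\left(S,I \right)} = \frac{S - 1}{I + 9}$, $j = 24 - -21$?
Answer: $- \frac{84082992}{60198865} \approx -1.3968$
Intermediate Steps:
$j = 45$ ($j = 24 + 21 = 45$)
$M{\left(S,I \right)} = \frac{-1 + S}{9 + I}$
$P{\left(L,m \right)} = - \frac{6}{5}$ ($P{\left(L,m \right)} = - \frac{-1 + 7}{9 - 4} = - \frac{6}{5}$)
$\frac{4218 + P{\left(j,-48 \right)}}{-3019 + \frac{1}{-3988}} = \frac{4218 - \frac{6}{5}}{-3019 + \frac{1}{-3988}} = \frac{21084}{5 \left(-3019 - \frac{1}{3988}\right)} = \frac{21084}{5 \left(- \frac{12039773}{3988}\right)} = \frac{21084}{5} \left(- \frac{3988}{12039773}\right) = - \frac{84082992}{60198865}$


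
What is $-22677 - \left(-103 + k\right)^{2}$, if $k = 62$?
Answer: $-24358$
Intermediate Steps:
$-22677 - \left(-103 + k\right)^{2} = -22677 - \left(-103 + 62\right)^{2} = -22677 - \left(-41\right)^{2} = -22677 - 1681 = -24358$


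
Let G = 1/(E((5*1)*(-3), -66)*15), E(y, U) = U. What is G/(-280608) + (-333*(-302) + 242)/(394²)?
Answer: 7001164026649/10781214713280 ≈ 0.64939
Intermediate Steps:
G = -1/990 (G = 1/(-66*15) = 1/(-990) = -1/990 ≈ -0.0010101)
G/(-280608) + (-333*(-302) + 242)/(394²) = -1/990/(-280608) + (-333*(-302) + 242)/(394²) = -1/990*(-1/280608) + (100566 + 242)/155236 = 1/277801920 + 100808*(1/155236) = 1/277801920 + 25202/38809 = 7001164026649/10781214713280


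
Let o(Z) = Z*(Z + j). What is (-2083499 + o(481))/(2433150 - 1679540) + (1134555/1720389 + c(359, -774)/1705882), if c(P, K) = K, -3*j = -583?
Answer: -9903064127043559/5913582965617470 ≈ -1.6746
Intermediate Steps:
j = 583/3 (j = -⅓*(-583) = 583/3 ≈ 194.33)
o(Z) = Z*(583/3 + Z) (o(Z) = Z*(Z + 583/3) = Z*(583/3 + Z))
(-2083499 + o(481))/(2433150 - 1679540) + (1134555/1720389 + c(359, -774)/1705882) = (-2083499 + (⅓)*481*(583 + 3*481))/(2433150 - 1679540) + (1134555/1720389 - 774/1705882) = (-2083499 + (⅓)*481*(583 + 1443))/753610 + (1134555*(1/1720389) - 774*1/1705882) = (-2083499 + (⅓)*481*2026)*(1/753610) + (378185/573463 - 387/852941) = (-2083499 + 974506/3)*(1/753610) + 322347561904/489130104683 = -5275991/3*1/753610 + 322347561904/489130104683 = -5275991/2260830 + 322347561904/489130104683 = -9903064127043559/5913582965617470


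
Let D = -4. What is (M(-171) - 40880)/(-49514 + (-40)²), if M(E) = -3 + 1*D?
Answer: 40887/47914 ≈ 0.85334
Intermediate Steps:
M(E) = -7 (M(E) = -3 + 1*(-4) = -3 - 4 = -7)
(M(-171) - 40880)/(-49514 + (-40)²) = (-7 - 40880)/(-49514 + (-40)²) = -40887/(-49514 + 1600) = -40887/(-47914) = -40887*(-1/47914) = 40887/47914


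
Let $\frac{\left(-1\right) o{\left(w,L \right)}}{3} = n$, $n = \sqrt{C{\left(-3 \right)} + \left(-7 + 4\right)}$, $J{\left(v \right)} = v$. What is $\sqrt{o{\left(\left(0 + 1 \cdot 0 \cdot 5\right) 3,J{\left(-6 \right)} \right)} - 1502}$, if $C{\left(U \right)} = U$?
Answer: $\sqrt{-1502 - 3 i \sqrt{6}} \approx 0.09481 - 38.756 i$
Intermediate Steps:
$n = i \sqrt{6}$ ($n = \sqrt{-3 + \left(-7 + 4\right)} = \sqrt{-3 - 3} = \sqrt{-6} = i \sqrt{6} \approx 2.4495 i$)
$o{\left(w,L \right)} = - 3 i \sqrt{6}$
$\sqrt{o{\left(\left(0 + 1 \cdot 0 \cdot 5\right) 3,J{\left(-6 \right)} \right)} - 1502} = \sqrt{- 3 i \sqrt{6} - 1502} = \sqrt{-1502 - 3 i \sqrt{6}}$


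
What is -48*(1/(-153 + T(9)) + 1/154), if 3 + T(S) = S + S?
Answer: 64/1771 ≈ 0.036138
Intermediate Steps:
T(S) = -3 + 2*S (T(S) = -3 + (S + S) = -3 + 2*S)
-48*(1/(-153 + T(9)) + 1/154) = -48*(1/(-153 + (-3 + 2*9)) + 1/154) = -48*(1/(-153 + (-3 + 18)) + 1/154) = -48*(1/(-153 + 15) + 1/154) = -48*(1/(-138) + 1/154) = -48*(-1/138 + 1/154) = -48*(-4/5313) = 64/1771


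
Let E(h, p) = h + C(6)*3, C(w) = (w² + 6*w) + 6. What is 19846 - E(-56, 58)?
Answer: 19668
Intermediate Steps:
C(w) = 6 + w² + 6*w
E(h, p) = 234 + h (E(h, p) = h + (6 + 6² + 6*6)*3 = h + (6 + 36 + 36)*3 = h + 78*3 = h + 234 = 234 + h)
19846 - E(-56, 58) = 19846 - (234 - 56) = 19846 - 1*178 = 19846 - 178 = 19668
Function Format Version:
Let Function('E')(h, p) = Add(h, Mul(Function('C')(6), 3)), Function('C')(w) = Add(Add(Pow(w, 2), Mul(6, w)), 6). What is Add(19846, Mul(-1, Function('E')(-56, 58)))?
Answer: 19668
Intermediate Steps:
Function('C')(w) = Add(6, Pow(w, 2), Mul(6, w))
Function('E')(h, p) = Add(234, h) (Function('E')(h, p) = Add(h, Mul(Add(6, Pow(6, 2), Mul(6, 6)), 3)) = Add(h, Mul(Add(6, 36, 36), 3)) = Add(h, Mul(78, 3)) = Add(h, 234) = Add(234, h))
Add(19846, Mul(-1, Function('E')(-56, 58))) = Add(19846, Mul(-1, Add(234, -56))) = Add(19846, Mul(-1, 178)) = Add(19846, -178) = 19668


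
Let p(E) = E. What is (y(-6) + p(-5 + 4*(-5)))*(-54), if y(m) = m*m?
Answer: -594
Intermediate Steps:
y(m) = m²
(y(-6) + p(-5 + 4*(-5)))*(-54) = ((-6)² + (-5 + 4*(-5)))*(-54) = (36 + (-5 - 20))*(-54) = (36 - 25)*(-54) = 11*(-54) = -594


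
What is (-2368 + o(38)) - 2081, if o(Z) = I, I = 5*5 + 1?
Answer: -4423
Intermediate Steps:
I = 26 (I = 25 + 1 = 26)
o(Z) = 26
(-2368 + o(38)) - 2081 = (-2368 + 26) - 2081 = -2342 - 2081 = -4423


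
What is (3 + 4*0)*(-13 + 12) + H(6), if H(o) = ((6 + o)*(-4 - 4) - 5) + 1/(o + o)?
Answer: -1247/12 ≈ -103.92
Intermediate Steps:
H(o) = -53 + 1/(2*o) - 8*o (H(o) = ((6 + o)*(-8) - 5) + 1/(2*o) = ((-48 - 8*o) - 5) + 1/(2*o) = (-53 - 8*o) + 1/(2*o) = -53 + 1/(2*o) - 8*o)
(3 + 4*0)*(-13 + 12) + H(6) = (3 + 4*0)*(-13 + 12) + (-53 + (½)/6 - 8*6) = (3 + 0)*(-1) + (-53 + (½)*(⅙) - 48) = 3*(-1) + (-53 + 1/12 - 48) = -3 - 1211/12 = -1247/12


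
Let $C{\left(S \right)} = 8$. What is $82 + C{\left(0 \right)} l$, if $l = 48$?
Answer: $466$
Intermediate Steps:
$82 + C{\left(0 \right)} l = 82 + 8 \cdot 48 = 82 + 384 = 466$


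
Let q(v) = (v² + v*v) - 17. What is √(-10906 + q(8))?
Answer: I*√10795 ≈ 103.9*I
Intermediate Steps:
q(v) = -17 + 2*v² (q(v) = (v² + v²) - 17 = 2*v² - 17 = -17 + 2*v²)
√(-10906 + q(8)) = √(-10906 + (-17 + 2*8²)) = √(-10906 + (-17 + 2*64)) = √(-10906 + (-17 + 128)) = √(-10906 + 111) = √(-10795) = I*√10795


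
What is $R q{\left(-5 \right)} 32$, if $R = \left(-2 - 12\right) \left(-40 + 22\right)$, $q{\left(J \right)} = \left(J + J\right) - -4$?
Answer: $-48384$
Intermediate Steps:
$q{\left(J \right)} = 4 + 2 J$ ($q{\left(J \right)} = 2 J + 4 = 4 + 2 J$)
$R = 252$ ($R = \left(-14\right) \left(-18\right) = 252$)
$R q{\left(-5 \right)} 32 = 252 \left(4 + 2 \left(-5\right)\right) 32 = 252 \left(4 - 10\right) 32 = 252 \left(-6\right) 32 = \left(-1512\right) 32 = -48384$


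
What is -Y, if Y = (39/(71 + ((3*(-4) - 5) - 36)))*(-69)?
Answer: 299/2 ≈ 149.50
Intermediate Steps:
Y = -299/2 (Y = (39/(71 + ((-12 - 5) - 36)))*(-69) = (39/(71 + (-17 - 36)))*(-69) = (39/(71 - 53))*(-69) = (39/18)*(-69) = (39*(1/18))*(-69) = (13/6)*(-69) = -299/2 ≈ -149.50)
-Y = -1*(-299/2) = 299/2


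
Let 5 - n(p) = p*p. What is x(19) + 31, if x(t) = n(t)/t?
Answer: 233/19 ≈ 12.263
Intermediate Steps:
n(p) = 5 - p² (n(p) = 5 - p*p = 5 - p²)
x(t) = (5 - t²)/t
x(19) + 31 = (-1*19 + 5/19) + 31 = (-19 + 5*(1/19)) + 31 = (-19 + 5/19) + 31 = -356/19 + 31 = 233/19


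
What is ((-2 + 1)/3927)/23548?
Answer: -1/92472996 ≈ -1.0814e-8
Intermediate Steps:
((-2 + 1)/3927)/23548 = -1*1/3927*(1/23548) = -1/3927*1/23548 = -1/92472996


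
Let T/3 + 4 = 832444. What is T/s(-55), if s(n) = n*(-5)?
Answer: 499464/55 ≈ 9081.2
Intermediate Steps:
T = 2497320 (T = -12 + 3*832444 = -12 + 2497332 = 2497320)
s(n) = -5*n
T/s(-55) = 2497320/((-5*(-55))) = 2497320/275 = 2497320*(1/275) = 499464/55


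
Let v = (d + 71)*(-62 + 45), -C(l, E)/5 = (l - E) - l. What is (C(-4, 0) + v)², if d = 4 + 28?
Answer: 3066001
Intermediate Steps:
d = 32
C(l, E) = 5*E (C(l, E) = -5*((l - E) - l) = -(-5)*E = 5*E)
v = -1751 (v = (32 + 71)*(-62 + 45) = 103*(-17) = -1751)
(C(-4, 0) + v)² = (5*0 - 1751)² = (0 - 1751)² = (-1751)² = 3066001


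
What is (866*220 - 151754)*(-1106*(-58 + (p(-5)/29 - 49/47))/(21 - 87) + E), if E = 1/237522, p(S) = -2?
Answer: -22791632343577825/593527891 ≈ -3.8400e+7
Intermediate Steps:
E = 1/237522 ≈ 4.2101e-6
(866*220 - 151754)*(-1106*(-58 + (p(-5)/29 - 49/47))/(21 - 87) + E) = (866*220 - 151754)*(-1106*(-58 + (-2/29 - 49/47))/(21 - 87) + 1/237522) = (190520 - 151754)*(-1106*(-58 + (-2*1/29 - 49*1/47))/(-66) + 1/237522) = 38766*(-1106*(-58 + (-2/29 - 49/47))*(-1)/66 + 1/237522) = 38766*(-1106*(-58 - 1515/1363)*(-1)/66 + 1/237522) = 38766*(-(-89109314)*(-1)/(1363*66) + 1/237522) = 38766*(-1106*80569/89958 + 1/237522) = 38766*(-44554657/44979 + 1/237522) = 38766*(-3527570398325/3561167346) = -22791632343577825/593527891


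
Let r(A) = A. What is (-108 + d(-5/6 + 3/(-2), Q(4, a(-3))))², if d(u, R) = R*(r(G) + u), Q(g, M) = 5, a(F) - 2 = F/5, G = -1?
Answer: 139876/9 ≈ 15542.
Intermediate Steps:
a(F) = 2 + F/5
d(u, R) = R*(-1 + u)
(-108 + d(-5/6 + 3/(-2), Q(4, a(-3))))² = (-108 + 5*(-1 + (-5/6 + 3/(-2))))² = (-108 + 5*(-1 + (-5*⅙ + 3*(-½))))² = (-108 + 5*(-1 + (-⅚ - 3/2)))² = (-108 + 5*(-1 - 7/3))² = (-108 + 5*(-10/3))² = (-108 - 50/3)² = (-374/3)² = 139876/9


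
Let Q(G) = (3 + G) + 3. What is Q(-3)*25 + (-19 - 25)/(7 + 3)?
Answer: 353/5 ≈ 70.600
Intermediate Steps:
Q(G) = 6 + G
Q(-3)*25 + (-19 - 25)/(7 + 3) = (6 - 3)*25 + (-19 - 25)/(7 + 3) = 3*25 - 44/10 = 75 - 44*1/10 = 75 - 22/5 = 353/5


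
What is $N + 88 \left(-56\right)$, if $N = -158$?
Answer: $-5086$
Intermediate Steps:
$N + 88 \left(-56\right) = -158 + 88 \left(-56\right) = -158 - 4928 = -5086$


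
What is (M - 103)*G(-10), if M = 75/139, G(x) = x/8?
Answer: 35605/278 ≈ 128.08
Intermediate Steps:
G(x) = x/8 (G(x) = x*(1/8) = x/8)
M = 75/139 (M = 75*(1/139) = 75/139 ≈ 0.53957)
(M - 103)*G(-10) = (75/139 - 103)*((1/8)*(-10)) = -14242/139*(-5/4) = 35605/278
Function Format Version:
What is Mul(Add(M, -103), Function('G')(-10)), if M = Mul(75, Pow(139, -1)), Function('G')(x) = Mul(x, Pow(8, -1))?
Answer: Rational(35605, 278) ≈ 128.08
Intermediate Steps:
Function('G')(x) = Mul(Rational(1, 8), x) (Function('G')(x) = Mul(x, Rational(1, 8)) = Mul(Rational(1, 8), x))
M = Rational(75, 139) (M = Mul(75, Rational(1, 139)) = Rational(75, 139) ≈ 0.53957)
Mul(Add(M, -103), Function('G')(-10)) = Mul(Add(Rational(75, 139), -103), Mul(Rational(1, 8), -10)) = Mul(Rational(-14242, 139), Rational(-5, 4)) = Rational(35605, 278)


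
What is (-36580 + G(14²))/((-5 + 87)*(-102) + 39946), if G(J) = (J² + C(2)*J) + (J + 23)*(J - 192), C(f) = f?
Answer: 1552/15791 ≈ 0.098284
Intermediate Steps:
G(J) = J² + 2*J + (-192 + J)*(23 + J) (G(J) = (J² + 2*J) + (J + 23)*(J - 192) = (J² + 2*J) + (23 + J)*(-192 + J) = (J² + 2*J) + (-192 + J)*(23 + J) = J² + 2*J + (-192 + J)*(23 + J))
(-36580 + G(14²))/((-5 + 87)*(-102) + 39946) = (-36580 + (-4416 - 167*14² + 2*(14²)²))/((-5 + 87)*(-102) + 39946) = (-36580 + (-4416 - 167*196 + 2*196²))/(82*(-102) + 39946) = (-36580 + (-4416 - 32732 + 2*38416))/(-8364 + 39946) = (-36580 + (-4416 - 32732 + 76832))/31582 = (-36580 + 39684)*(1/31582) = 3104*(1/31582) = 1552/15791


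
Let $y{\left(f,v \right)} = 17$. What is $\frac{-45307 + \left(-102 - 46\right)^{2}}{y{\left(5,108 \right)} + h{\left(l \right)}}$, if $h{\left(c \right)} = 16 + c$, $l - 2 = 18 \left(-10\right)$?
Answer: $\frac{807}{5} \approx 161.4$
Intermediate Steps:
$l = -178$ ($l = 2 + 18 \left(-10\right) = 2 - 180 = -178$)
$\frac{-45307 + \left(-102 - 46\right)^{2}}{y{\left(5,108 \right)} + h{\left(l \right)}} = \frac{-45307 + \left(-102 - 46\right)^{2}}{17 + \left(16 - 178\right)} = \frac{-45307 + \left(-148\right)^{2}}{17 - 162} = \frac{-45307 + 21904}{-145} = \left(-23403\right) \left(- \frac{1}{145}\right) = \frac{807}{5}$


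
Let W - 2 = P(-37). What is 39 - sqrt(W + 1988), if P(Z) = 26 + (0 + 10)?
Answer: 39 - sqrt(2026) ≈ -6.0111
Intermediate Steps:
P(Z) = 36 (P(Z) = 26 + 10 = 36)
W = 38 (W = 2 + 36 = 38)
39 - sqrt(W + 1988) = 39 - sqrt(38 + 1988) = 39 - sqrt(2026)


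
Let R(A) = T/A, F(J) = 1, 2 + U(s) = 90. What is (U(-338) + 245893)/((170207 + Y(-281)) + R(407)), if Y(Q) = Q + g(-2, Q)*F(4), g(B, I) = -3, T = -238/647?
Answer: 64773930749/44745653429 ≈ 1.4476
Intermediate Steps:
T = -238/647 (T = -238*1/647 = -238/647 ≈ -0.36785)
U(s) = 88 (U(s) = -2 + 90 = 88)
R(A) = -238/(647*A)
Y(Q) = -3 + Q (Y(Q) = Q - 3*1 = Q - 3 = -3 + Q)
(U(-338) + 245893)/((170207 + Y(-281)) + R(407)) = (88 + 245893)/((170207 + (-3 - 281)) - 238/647/407) = 245981/((170207 - 284) - 238/647*1/407) = 245981/(169923 - 238/263329) = 245981/(44745653429/263329) = 245981*(263329/44745653429) = 64773930749/44745653429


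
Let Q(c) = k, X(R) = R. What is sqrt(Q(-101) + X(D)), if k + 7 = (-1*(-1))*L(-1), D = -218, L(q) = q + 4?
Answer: I*sqrt(222) ≈ 14.9*I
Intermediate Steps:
L(q) = 4 + q
k = -4 (k = -7 + (-1*(-1))*(4 - 1) = -7 + 1*3 = -7 + 3 = -4)
Q(c) = -4
sqrt(Q(-101) + X(D)) = sqrt(-4 - 218) = sqrt(-222) = I*sqrt(222)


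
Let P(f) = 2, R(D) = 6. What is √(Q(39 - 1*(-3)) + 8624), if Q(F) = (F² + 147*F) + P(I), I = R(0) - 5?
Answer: 2*√4141 ≈ 128.70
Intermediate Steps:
I = 1 (I = 6 - 5 = 1)
Q(F) = 2 + F² + 147*F (Q(F) = (F² + 147*F) + 2 = 2 + F² + 147*F)
√(Q(39 - 1*(-3)) + 8624) = √((2 + (39 - 1*(-3))² + 147*(39 - 1*(-3))) + 8624) = √((2 + (39 + 3)² + 147*(39 + 3)) + 8624) = √((2 + 42² + 147*42) + 8624) = √((2 + 1764 + 6174) + 8624) = √(7940 + 8624) = √16564 = 2*√4141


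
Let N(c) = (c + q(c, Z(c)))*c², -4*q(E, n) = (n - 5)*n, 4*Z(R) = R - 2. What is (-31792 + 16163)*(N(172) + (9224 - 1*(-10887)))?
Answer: 104383215264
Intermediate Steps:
Z(R) = -½ + R/4 (Z(R) = (R - 2)/4 = (-2 + R)/4 = -½ + R/4)
q(E, n) = -n*(-5 + n)/4 (q(E, n) = -(n - 5)*n/4 = -(-5 + n)*n/4 = -n*(-5 + n)/4)
N(c) = c²*(c + (-½ + c/4)*(11/2 - c/4)/4) (N(c) = (c + (-½ + c/4)*(5 - (-½ + c/4))/4)*c² = (c + (-½ + c/4)*(5 + (½ - c/4))/4)*c² = (c + (-½ + c/4)*(11/2 - c/4)/4)*c² = c²*(c + (-½ + c/4)*(11/2 - c/4)/4))
(-31792 + 16163)*(N(172) + (9224 - 1*(-10887))) = (-31792 + 16163)*((1/64)*172²*(-44 - 1*172² + 88*172) + (9224 - 1*(-10887))) = -15629*((1/64)*29584*(-44 - 1*29584 + 15136) + (9224 + 10887)) = -15629*((1/64)*29584*(-44 - 29584 + 15136) + 20111) = -15629*((1/64)*29584*(-14492) + 20111) = -15629*(-6698927 + 20111) = -15629*(-6678816) = 104383215264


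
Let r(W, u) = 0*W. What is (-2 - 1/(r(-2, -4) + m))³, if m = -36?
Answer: -357911/46656 ≈ -7.6713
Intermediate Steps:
r(W, u) = 0
(-2 - 1/(r(-2, -4) + m))³ = (-2 - 1/(0 - 36))³ = (-2 - 1/(-36))³ = (-2 - 1*(-1/36))³ = (-2 + 1/36)³ = (-71/36)³ = -357911/46656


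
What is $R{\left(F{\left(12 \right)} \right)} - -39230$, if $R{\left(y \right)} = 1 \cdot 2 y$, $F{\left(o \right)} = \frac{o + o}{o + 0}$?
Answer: $39234$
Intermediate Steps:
$F{\left(o \right)} = 2$ ($F{\left(o \right)} = \frac{2 o}{o} = 2$)
$R{\left(y \right)} = 2 y$
$R{\left(F{\left(12 \right)} \right)} - -39230 = 2 \cdot 2 - -39230 = 4 + 39230 = 39234$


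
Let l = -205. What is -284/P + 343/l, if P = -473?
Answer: -104019/96965 ≈ -1.0727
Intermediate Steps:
-284/P + 343/l = -284/(-473) + 343/(-205) = -284*(-1/473) + 343*(-1/205) = 284/473 - 343/205 = -104019/96965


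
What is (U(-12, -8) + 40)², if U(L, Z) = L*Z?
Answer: 18496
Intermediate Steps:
(U(-12, -8) + 40)² = (-12*(-8) + 40)² = (96 + 40)² = 136² = 18496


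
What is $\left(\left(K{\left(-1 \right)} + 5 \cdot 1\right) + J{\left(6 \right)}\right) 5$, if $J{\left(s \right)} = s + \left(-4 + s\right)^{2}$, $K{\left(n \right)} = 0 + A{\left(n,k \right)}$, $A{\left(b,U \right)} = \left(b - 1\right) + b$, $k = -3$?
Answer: $60$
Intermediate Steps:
$A{\left(b,U \right)} = -1 + 2 b$ ($A{\left(b,U \right)} = \left(-1 + b\right) + b = -1 + 2 b$)
$K{\left(n \right)} = -1 + 2 n$ ($K{\left(n \right)} = 0 + \left(-1 + 2 n\right) = -1 + 2 n$)
$\left(\left(K{\left(-1 \right)} + 5 \cdot 1\right) + J{\left(6 \right)}\right) 5 = \left(\left(\left(-1 + 2 \left(-1\right)\right) + 5 \cdot 1\right) + \left(6 + \left(-4 + 6\right)^{2}\right)\right) 5 = \left(\left(\left(-1 - 2\right) + 5\right) + \left(6 + 2^{2}\right)\right) 5 = \left(\left(-3 + 5\right) + \left(6 + 4\right)\right) 5 = \left(2 + 10\right) 5 = 12 \cdot 5 = 60$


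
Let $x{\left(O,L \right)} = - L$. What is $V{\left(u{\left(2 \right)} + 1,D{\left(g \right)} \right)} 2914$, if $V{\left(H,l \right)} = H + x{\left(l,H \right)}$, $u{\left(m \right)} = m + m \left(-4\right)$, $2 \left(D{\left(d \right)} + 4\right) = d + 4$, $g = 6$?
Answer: $0$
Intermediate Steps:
$D{\left(d \right)} = -2 + \frac{d}{2}$ ($D{\left(d \right)} = -4 + \frac{d + 4}{2} = -4 + \frac{4 + d}{2} = -4 + \left(2 + \frac{d}{2}\right) = -2 + \frac{d}{2}$)
$u{\left(m \right)} = - 3 m$ ($u{\left(m \right)} = m - 4 m = - 3 m$)
$V{\left(H,l \right)} = 0$ ($V{\left(H,l \right)} = H - H = 0$)
$V{\left(u{\left(2 \right)} + 1,D{\left(g \right)} \right)} 2914 = 0 \cdot 2914 = 0$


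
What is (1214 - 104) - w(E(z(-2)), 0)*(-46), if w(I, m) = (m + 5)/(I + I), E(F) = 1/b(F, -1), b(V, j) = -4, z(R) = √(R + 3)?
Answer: 650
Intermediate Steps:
z(R) = √(3 + R)
E(F) = -¼ (E(F) = 1/(-4) = -¼)
w(I, m) = (5 + m)/(2*I) (w(I, m) = (5 + m)/((2*I)) = (5 + m)*(1/(2*I)) = (5 + m)/(2*I))
(1214 - 104) - w(E(z(-2)), 0)*(-46) = (1214 - 104) - (5 + 0)/(2*(-¼))*(-46) = 1110 - (½)*(-4)*5*(-46) = 1110 - (-10)*(-46) = 1110 - 1*460 = 1110 - 460 = 650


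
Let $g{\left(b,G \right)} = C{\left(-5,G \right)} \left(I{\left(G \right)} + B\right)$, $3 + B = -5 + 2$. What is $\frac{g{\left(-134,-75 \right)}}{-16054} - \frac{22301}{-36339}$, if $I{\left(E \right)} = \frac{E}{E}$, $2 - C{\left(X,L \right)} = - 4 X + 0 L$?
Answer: $\frac{177374872}{291693153} \approx 0.60809$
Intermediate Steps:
$B = -6$ ($B = -3 + \left(-5 + 2\right) = -3 - 3 = -6$)
$C{\left(X,L \right)} = 2 + 4 X$ ($C{\left(X,L \right)} = 2 - \left(- 4 X + 0 L\right) = 2 - \left(- 4 X + 0\right) = 2 - - 4 X = 2 + 4 X$)
$I{\left(E \right)} = 1$
$g{\left(b,G \right)} = 90$ ($g{\left(b,G \right)} = \left(2 + 4 \left(-5\right)\right) \left(1 - 6\right) = \left(2 - 20\right) \left(-5\right) = \left(-18\right) \left(-5\right) = 90$)
$\frac{g{\left(-134,-75 \right)}}{-16054} - \frac{22301}{-36339} = \frac{90}{-16054} - \frac{22301}{-36339} = 90 \left(- \frac{1}{16054}\right) - - \frac{22301}{36339} = - \frac{45}{8027} + \frac{22301}{36339} = \frac{177374872}{291693153}$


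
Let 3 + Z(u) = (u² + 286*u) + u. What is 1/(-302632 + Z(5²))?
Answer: -1/294835 ≈ -3.3917e-6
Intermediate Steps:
Z(u) = -3 + u² + 287*u (Z(u) = -3 + ((u² + 286*u) + u) = -3 + (u² + 287*u) = -3 + u² + 287*u)
1/(-302632 + Z(5²)) = 1/(-302632 + (-3 + (5²)² + 287*5²)) = 1/(-302632 + (-3 + 25² + 287*25)) = 1/(-302632 + (-3 + 625 + 7175)) = 1/(-302632 + 7797) = 1/(-294835) = -1/294835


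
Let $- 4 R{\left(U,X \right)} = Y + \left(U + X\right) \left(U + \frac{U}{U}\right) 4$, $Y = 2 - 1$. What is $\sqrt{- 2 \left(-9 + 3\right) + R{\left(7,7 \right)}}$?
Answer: $\frac{i \sqrt{401}}{2} \approx 10.012 i$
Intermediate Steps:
$Y = 1$
$R{\left(U,X \right)} = - \frac{1}{4} - \left(1 + U\right) \left(U + X\right)$ ($R{\left(U,X \right)} = - \frac{1 + \left(U + X\right) \left(U + \frac{U}{U}\right) 4}{4} = - \frac{1 + \left(U + X\right) \left(U + 1\right) 4}{4} = - \frac{1 + \left(U + X\right) \left(1 + U\right) 4}{4} = - \frac{1 + \left(1 + U\right) \left(U + X\right) 4}{4} = - \frac{1 + 4 \left(1 + U\right) \left(U + X\right)}{4} = - \frac{1}{4} - \left(1 + U\right) \left(U + X\right)$)
$\sqrt{- 2 \left(-9 + 3\right) + R{\left(7,7 \right)}} = \sqrt{- 2 \left(-9 + 3\right) - \left(\frac{253}{4} + 49\right)} = \sqrt{\left(-2\right) \left(-6\right) - \frac{449}{4}} = \sqrt{12 - \frac{449}{4}} = \sqrt{- \frac{401}{4}} = \frac{i \sqrt{401}}{2}$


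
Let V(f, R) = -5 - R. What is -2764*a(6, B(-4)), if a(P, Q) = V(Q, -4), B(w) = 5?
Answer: 2764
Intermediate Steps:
a(P, Q) = -1 (a(P, Q) = -5 - 1*(-4) = -5 + 4 = -1)
-2764*a(6, B(-4)) = -2764*(-1) = 2764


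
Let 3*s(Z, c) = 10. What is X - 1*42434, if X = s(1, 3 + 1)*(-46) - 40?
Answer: -127882/3 ≈ -42627.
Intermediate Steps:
s(Z, c) = 10/3 (s(Z, c) = (⅓)*10 = 10/3)
X = -580/3 (X = (10/3)*(-46) - 40 = -460/3 - 40 = -580/3 ≈ -193.33)
X - 1*42434 = -580/3 - 1*42434 = -580/3 - 42434 = -127882/3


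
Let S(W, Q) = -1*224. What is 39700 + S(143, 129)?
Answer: 39476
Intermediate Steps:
S(W, Q) = -224
39700 + S(143, 129) = 39700 - 224 = 39476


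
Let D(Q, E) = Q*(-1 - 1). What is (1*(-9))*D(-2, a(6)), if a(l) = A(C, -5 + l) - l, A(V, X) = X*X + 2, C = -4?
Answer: -36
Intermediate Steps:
A(V, X) = 2 + X**2 (A(V, X) = X**2 + 2 = 2 + X**2)
a(l) = 2 + (-5 + l)**2 - l (a(l) = (2 + (-5 + l)**2) - l = 2 + (-5 + l)**2 - l)
D(Q, E) = -2*Q (D(Q, E) = Q*(-2) = -2*Q)
(1*(-9))*D(-2, a(6)) = (1*(-9))*(-2*(-2)) = -9*4 = -36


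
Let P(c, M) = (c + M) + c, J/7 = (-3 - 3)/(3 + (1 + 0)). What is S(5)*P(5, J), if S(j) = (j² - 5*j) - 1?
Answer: ½ ≈ 0.50000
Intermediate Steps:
S(j) = -1 + j² - 5*j
J = -21/2 (J = 7*((-3 - 3)/(3 + (1 + 0))) = 7*(-6/(3 + 1)) = 7*(-6/4) = 7*(-6*¼) = 7*(-3/2) = -21/2 ≈ -10.500)
P(c, M) = M + 2*c (P(c, M) = (M + c) + c = M + 2*c)
S(5)*P(5, J) = (-1 + 5² - 5*5)*(-21/2 + 2*5) = (-1 + 25 - 25)*(-21/2 + 10) = -1*(-½) = ½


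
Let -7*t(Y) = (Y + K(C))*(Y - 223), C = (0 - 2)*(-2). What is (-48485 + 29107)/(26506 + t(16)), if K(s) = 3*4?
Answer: -9689/13667 ≈ -0.70893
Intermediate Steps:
C = 4 (C = -2*(-2) = 4)
K(s) = 12
t(Y) = -(-223 + Y)*(12 + Y)/7 (t(Y) = -(Y + 12)*(Y - 223)/7 = -(12 + Y)*(-223 + Y)/7 = -(-223 + Y)*(12 + Y)/7)
(-48485 + 29107)/(26506 + t(16)) = (-48485 + 29107)/(26506 + (2676/7 - 1/7*16**2 + (211/7)*16)) = -19378/(26506 + (2676/7 - 1/7*256 + 3376/7)) = -19378/(26506 + (2676/7 - 256/7 + 3376/7)) = -19378/(26506 + 828) = -19378/27334 = -19378*1/27334 = -9689/13667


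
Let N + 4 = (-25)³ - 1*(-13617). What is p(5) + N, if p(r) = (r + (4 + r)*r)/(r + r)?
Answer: -2007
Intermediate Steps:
p(r) = (r + r*(4 + r))/(2*r) (p(r) = (r + r*(4 + r))/((2*r)) = (r + r*(4 + r))*(1/(2*r)) = (r + r*(4 + r))/(2*r))
N = -2012 (N = -4 + ((-25)³ - 1*(-13617)) = -4 + (-15625 + 13617) = -4 - 2008 = -2012)
p(5) + N = (5/2 + (½)*5) - 2012 = (5/2 + 5/2) - 2012 = 5 - 2012 = -2007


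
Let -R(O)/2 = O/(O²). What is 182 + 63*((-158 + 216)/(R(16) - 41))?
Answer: 4378/47 ≈ 93.149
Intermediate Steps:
R(O) = -2/O (R(O) = -2*O/(O²) = -2*O/O² = -2/O)
182 + 63*((-158 + 216)/(R(16) - 41)) = 182 + 63*((-158 + 216)/(-2/16 - 41)) = 182 + 63*(58/(-2*1/16 - 41)) = 182 + 63*(58/(-⅛ - 41)) = 182 + 63*(58/(-329/8)) = 182 + 63*(58*(-8/329)) = 182 + 63*(-464/329) = 182 - 4176/47 = 4378/47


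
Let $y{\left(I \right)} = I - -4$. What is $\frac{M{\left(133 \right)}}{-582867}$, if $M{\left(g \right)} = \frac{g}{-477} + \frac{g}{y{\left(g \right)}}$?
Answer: $- \frac{45220}{38089775583} \approx -1.1872 \cdot 10^{-6}$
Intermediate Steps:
$y{\left(I \right)} = 4 + I$ ($y{\left(I \right)} = I + 4 = 4 + I$)
$M{\left(g \right)} = - \frac{g}{477} + \frac{g}{4 + g}$ ($M{\left(g \right)} = \frac{g}{-477} + \frac{g}{4 + g} = g \left(- \frac{1}{477}\right) + \frac{g}{4 + g} = - \frac{g}{477} + \frac{g}{4 + g}$)
$\frac{M{\left(133 \right)}}{-582867} = \frac{\frac{1}{477} \cdot 133 \frac{1}{4 + 133} \left(473 - 133\right)}{-582867} = \frac{1}{477} \cdot 133 \cdot \frac{1}{137} \left(473 - 133\right) \left(- \frac{1}{582867}\right) = \frac{1}{477} \cdot 133 \cdot \frac{1}{137} \cdot 340 \left(- \frac{1}{582867}\right) = \frac{45220}{65349} \left(- \frac{1}{582867}\right) = - \frac{45220}{38089775583}$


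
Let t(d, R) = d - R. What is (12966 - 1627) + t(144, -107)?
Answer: 11590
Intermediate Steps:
(12966 - 1627) + t(144, -107) = (12966 - 1627) + (144 - 1*(-107)) = 11339 + (144 + 107) = 11339 + 251 = 11590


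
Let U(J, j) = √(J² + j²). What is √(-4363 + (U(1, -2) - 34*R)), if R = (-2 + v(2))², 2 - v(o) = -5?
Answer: √(-5213 + √5) ≈ 72.186*I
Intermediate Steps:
v(o) = 7 (v(o) = 2 - 1*(-5) = 2 + 5 = 7)
R = 25 (R = (-2 + 7)² = 5² = 25)
√(-4363 + (U(1, -2) - 34*R)) = √(-4363 + (√(1² + (-2)²) - 34*25)) = √(-4363 + (√(1 + 4) - 850)) = √(-4363 + (√5 - 850)) = √(-4363 + (-850 + √5)) = √(-5213 + √5)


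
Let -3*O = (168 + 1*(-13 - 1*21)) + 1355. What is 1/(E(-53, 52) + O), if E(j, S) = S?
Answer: -3/1333 ≈ -0.0022506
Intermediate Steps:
O = -1489/3 (O = -((168 + 1*(-13 - 1*21)) + 1355)/3 = -((168 + 1*(-13 - 21)) + 1355)/3 = -((168 + 1*(-34)) + 1355)/3 = -((168 - 34) + 1355)/3 = -(134 + 1355)/3 = -1/3*1489 = -1489/3 ≈ -496.33)
1/(E(-53, 52) + O) = 1/(52 - 1489/3) = 1/(-1333/3) = -3/1333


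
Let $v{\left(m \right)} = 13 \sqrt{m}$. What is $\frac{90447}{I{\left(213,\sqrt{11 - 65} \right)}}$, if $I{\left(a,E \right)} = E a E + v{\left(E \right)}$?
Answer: $\frac{90447}{-11502 + 13 \sqrt[4]{2} \cdot 3^{\frac{3}{4}} \sqrt{i}} \approx -7.8806 - 0.01711 i$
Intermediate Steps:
$I{\left(a,E \right)} = 13 \sqrt{E} + a E^{2}$ ($I{\left(a,E \right)} = E a E + 13 \sqrt{E} = a E^{2} + 13 \sqrt{E} = 13 \sqrt{E} + a E^{2}$)
$\frac{90447}{I{\left(213,\sqrt{11 - 65} \right)}} = \frac{90447}{13 \sqrt{\sqrt{11 - 65}} + 213 \left(\sqrt{11 - 65}\right)^{2}} = \frac{90447}{13 \sqrt{\sqrt{-54}} + 213 \left(\sqrt{-54}\right)^{2}} = \frac{90447}{13 \sqrt{3 i \sqrt{6}} + 213 \left(3 i \sqrt{6}\right)^{2}} = \frac{90447}{13 \sqrt[4]{2} \cdot 3^{\frac{3}{4}} \sqrt{i} + 213 \left(-54\right)} = \frac{90447}{13 \sqrt[4]{2} \cdot 3^{\frac{3}{4}} \sqrt{i} - 11502} = \frac{90447}{-11502 + 13 \sqrt[4]{2} \cdot 3^{\frac{3}{4}} \sqrt{i}}$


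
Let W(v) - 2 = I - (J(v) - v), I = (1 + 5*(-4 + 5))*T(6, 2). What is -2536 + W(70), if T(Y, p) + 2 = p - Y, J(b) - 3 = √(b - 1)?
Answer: -2503 - √69 ≈ -2511.3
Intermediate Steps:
J(b) = 3 + √(-1 + b) (J(b) = 3 + √(b - 1) = 3 + √(-1 + b))
T(Y, p) = -2 + p - Y (T(Y, p) = -2 + (p - Y) = -2 + p - Y)
I = -36 (I = (1 + 5*(-4 + 5))*(-2 + 2 - 1*6) = (1 + 5*1)*(-2 + 2 - 6) = (1 + 5)*(-6) = 6*(-6) = -36)
W(v) = -37 + v - √(-1 + v) (W(v) = 2 + (-36 - ((3 + √(-1 + v)) - v)) = 2 + (-36 - (3 + √(-1 + v) - v)) = 2 + (-36 + (-3 + v - √(-1 + v))) = 2 + (-39 + v - √(-1 + v)) = -37 + v - √(-1 + v))
-2536 + W(70) = -2536 + (-37 + 70 - √(-1 + 70)) = -2536 + (-37 + 70 - √69) = -2536 + (33 - √69) = -2503 - √69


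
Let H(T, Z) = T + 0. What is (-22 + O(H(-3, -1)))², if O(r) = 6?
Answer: 256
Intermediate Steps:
H(T, Z) = T
(-22 + O(H(-3, -1)))² = (-22 + 6)² = (-16)² = 256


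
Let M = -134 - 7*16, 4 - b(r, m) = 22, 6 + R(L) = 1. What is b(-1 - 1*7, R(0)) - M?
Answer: 228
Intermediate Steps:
R(L) = -5 (R(L) = -6 + 1 = -5)
b(r, m) = -18 (b(r, m) = 4 - 1*22 = 4 - 22 = -18)
M = -246 (M = -134 - 1*112 = -134 - 112 = -246)
b(-1 - 1*7, R(0)) - M = -18 - 1*(-246) = -18 + 246 = 228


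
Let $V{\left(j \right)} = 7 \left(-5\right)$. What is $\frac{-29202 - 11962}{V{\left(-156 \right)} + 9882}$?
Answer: $- \frac{41164}{9847} \approx -4.1804$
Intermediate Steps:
$V{\left(j \right)} = -35$
$\frac{-29202 - 11962}{V{\left(-156 \right)} + 9882} = \frac{-29202 - 11962}{-35 + 9882} = - \frac{41164}{9847}$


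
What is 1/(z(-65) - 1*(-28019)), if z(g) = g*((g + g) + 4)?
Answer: 1/36209 ≈ 2.7617e-5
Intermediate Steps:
z(g) = g*(4 + 2*g) (z(g) = g*(2*g + 4) = g*(4 + 2*g))
1/(z(-65) - 1*(-28019)) = 1/(2*(-65)*(2 - 65) - 1*(-28019)) = 1/(2*(-65)*(-63) + 28019) = 1/(8190 + 28019) = 1/36209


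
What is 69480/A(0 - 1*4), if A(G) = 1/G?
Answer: -277920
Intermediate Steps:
69480/A(0 - 1*4) = 69480/(1/(0 - 1*4)) = 69480/(1/(0 - 4)) = 69480/(1/(-4)) = 69480/(-1/4) = 69480*(-4) = -277920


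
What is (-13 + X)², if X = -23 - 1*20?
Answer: 3136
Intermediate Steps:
X = -43 (X = -23 - 20 = -43)
(-13 + X)² = (-13 - 43)² = (-56)² = 3136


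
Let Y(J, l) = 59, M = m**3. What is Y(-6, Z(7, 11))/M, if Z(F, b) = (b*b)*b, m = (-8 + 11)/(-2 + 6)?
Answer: 3776/27 ≈ 139.85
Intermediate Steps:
m = 3/4 ≈ 0.75000
Z(F, b) = b**3 (Z(F, b) = b**2*b = b**3)
M = 27/64 (M = (3/4)**3 = 27/64 ≈ 0.42188)
Y(-6, Z(7, 11))/M = 59/(27/64) = 59*(64/27) = 3776/27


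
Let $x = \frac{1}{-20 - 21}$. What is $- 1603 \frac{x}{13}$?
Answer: $\frac{1603}{533} \approx 3.0075$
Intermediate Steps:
$x = - \frac{1}{41}$ ($x = \frac{1}{-41} = - \frac{1}{41} \approx -0.02439$)
$- 1603 \frac{x}{13} = - 1603 \left(- \frac{1}{41 \cdot 13}\right) = - 1603 \left(\left(- \frac{1}{41}\right) \frac{1}{13}\right) = \left(-1603\right) \left(- \frac{1}{533}\right) = \frac{1603}{533}$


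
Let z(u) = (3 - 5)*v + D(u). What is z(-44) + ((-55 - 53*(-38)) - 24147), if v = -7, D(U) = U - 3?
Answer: -22221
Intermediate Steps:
D(U) = -3 + U
z(u) = 11 + u (z(u) = (3 - 5)*(-7) + (-3 + u) = -2*(-7) + (-3 + u) = 14 + (-3 + u) = 11 + u)
z(-44) + ((-55 - 53*(-38)) - 24147) = (11 - 44) + ((-55 - 53*(-38)) - 24147) = -33 + ((-55 + 2014) - 24147) = -33 + (1959 - 24147) = -33 - 22188 = -22221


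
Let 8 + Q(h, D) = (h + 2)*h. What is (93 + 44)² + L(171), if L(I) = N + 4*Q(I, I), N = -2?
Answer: 137067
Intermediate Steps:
Q(h, D) = -8 + h*(2 + h) (Q(h, D) = -8 + (h + 2)*h = -8 + (2 + h)*h = -8 + h*(2 + h))
L(I) = -34 + 4*I² + 8*I (L(I) = -2 + 4*(-8 + I² + 2*I) = -2 + (-32 + 4*I² + 8*I) = -34 + 4*I² + 8*I)
(93 + 44)² + L(171) = (93 + 44)² + (-34 + 4*171² + 8*171) = 137² + (-34 + 4*29241 + 1368) = 18769 + (-34 + 116964 + 1368) = 18769 + 118298 = 137067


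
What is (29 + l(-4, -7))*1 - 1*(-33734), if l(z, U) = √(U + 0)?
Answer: 33763 + I*√7 ≈ 33763.0 + 2.6458*I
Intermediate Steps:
l(z, U) = √U
(29 + l(-4, -7))*1 - 1*(-33734) = (29 + √(-7))*1 - 1*(-33734) = (29 + I*√7)*1 + 33734 = (29 + I*√7) + 33734 = 33763 + I*√7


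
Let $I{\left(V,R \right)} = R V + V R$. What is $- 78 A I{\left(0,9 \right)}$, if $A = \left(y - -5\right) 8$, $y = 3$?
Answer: $0$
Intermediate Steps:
$I{\left(V,R \right)} = 2 R V$ ($I{\left(V,R \right)} = R V + R V = 2 R V$)
$A = 64$ ($A = \left(3 - -5\right) 8 = \left(3 + 5\right) 8 = 8 \cdot 8 = 64$)
$- 78 A I{\left(0,9 \right)} = \left(-78\right) 64 \cdot 2 \cdot 9 \cdot 0 = \left(-4992\right) 0 = 0$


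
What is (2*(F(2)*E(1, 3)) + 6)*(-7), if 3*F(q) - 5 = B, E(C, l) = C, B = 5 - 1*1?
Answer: -84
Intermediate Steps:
B = 4 (B = 5 - 1 = 4)
F(q) = 3 (F(q) = 5/3 + (1/3)*4 = 5/3 + 4/3 = 3)
(2*(F(2)*E(1, 3)) + 6)*(-7) = (2*(3*1) + 6)*(-7) = (2*3 + 6)*(-7) = (6 + 6)*(-7) = 12*(-7) = -84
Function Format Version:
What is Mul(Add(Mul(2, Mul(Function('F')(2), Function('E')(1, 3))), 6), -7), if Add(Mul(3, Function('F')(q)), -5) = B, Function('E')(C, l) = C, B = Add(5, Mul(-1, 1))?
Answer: -84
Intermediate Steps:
B = 4 (B = Add(5, -1) = 4)
Function('F')(q) = 3 (Function('F')(q) = Add(Rational(5, 3), Mul(Rational(1, 3), 4)) = Add(Rational(5, 3), Rational(4, 3)) = 3)
Mul(Add(Mul(2, Mul(Function('F')(2), Function('E')(1, 3))), 6), -7) = Mul(Add(Mul(2, Mul(3, 1)), 6), -7) = Mul(Add(Mul(2, 3), 6), -7) = Mul(Add(6, 6), -7) = Mul(12, -7) = -84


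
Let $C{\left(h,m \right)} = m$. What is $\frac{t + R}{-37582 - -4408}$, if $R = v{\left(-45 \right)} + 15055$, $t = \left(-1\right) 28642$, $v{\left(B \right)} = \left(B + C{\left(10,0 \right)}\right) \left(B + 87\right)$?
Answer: $\frac{5159}{11058} \approx 0.46654$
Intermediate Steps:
$v{\left(B \right)} = B \left(87 + B\right)$ ($v{\left(B \right)} = \left(B + 0\right) \left(B + 87\right) = B \left(87 + B\right)$)
$t = -28642$
$R = 13165$ ($R = - 45 \left(87 - 45\right) + 15055 = \left(-45\right) 42 + 15055 = -1890 + 15055 = 13165$)
$\frac{t + R}{-37582 - -4408} = \frac{-28642 + 13165}{-37582 - -4408} = - \frac{15477}{-37582 + \left(-8 + 4416\right)} = - \frac{15477}{-37582 + 4408} = - \frac{15477}{-33174} = \left(-15477\right) \left(- \frac{1}{33174}\right) = \frac{5159}{11058}$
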